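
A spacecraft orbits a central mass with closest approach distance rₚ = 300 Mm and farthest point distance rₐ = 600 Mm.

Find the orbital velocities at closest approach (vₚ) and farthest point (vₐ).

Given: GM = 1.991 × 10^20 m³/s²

Convert to SI: rₚ = 300 Mm = 3e+08 m; rₐ = 600 Mm = 6e+08 m.
Use the vis-viva equation v² = GM(2/r − 1/a) with a = (rₚ + rₐ)/2 = (3e+08 + 6e+08)/2 = 4.5e+08 m.
vₚ = √(GM · (2/rₚ − 1/a)) = √(1.991e+20 · (2/3e+08 − 1/4.5e+08)) m/s ≈ 9.407e+05 m/s = 940.7 km/s.
vₐ = √(GM · (2/rₐ − 1/a)) = √(1.991e+20 · (2/6e+08 − 1/4.5e+08)) m/s ≈ 4.703e+05 m/s = 470.3 km/s.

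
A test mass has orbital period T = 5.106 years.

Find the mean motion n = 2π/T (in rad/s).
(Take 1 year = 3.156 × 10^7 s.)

Convert to SI: T = 5.106 years = 1.61145e+08 s.
n = 2π / T.
n = 2π / 1.61145e+08 s ≈ 3.899e-08 rad/s.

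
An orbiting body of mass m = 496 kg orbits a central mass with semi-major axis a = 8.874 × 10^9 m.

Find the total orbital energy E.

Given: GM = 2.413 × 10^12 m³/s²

E = −GMm / (2a).
E = −2.413e+12 · 496 / (2 · 8.874e+09) J ≈ -6.744e+04 J = -67.44 kJ.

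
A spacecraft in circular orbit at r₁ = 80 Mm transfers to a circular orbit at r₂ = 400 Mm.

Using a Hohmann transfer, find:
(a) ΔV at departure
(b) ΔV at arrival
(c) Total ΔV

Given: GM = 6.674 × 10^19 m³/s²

Convert to SI: r₁ = 80 Mm = 8e+07 m; r₂ = 400 Mm = 4e+08 m.
Transfer semi-major axis: a_t = (r₁ + r₂)/2 = (8e+07 + 4e+08)/2 = 2.4e+08 m.
Circular speeds: v₁ = √(GM/r₁) = 913373 m/s, v₂ = √(GM/r₂) = 408473 m/s.
Transfer speeds (vis-viva v² = GM(2/r − 1/a_t)): v₁ᵗ = 1.17916e+06 m/s, v₂ᵗ = 235832 m/s.
(a) ΔV₁ = |v₁ᵗ − v₁| ≈ 2.658e+05 m/s = 265.8 km/s.
(b) ΔV₂ = |v₂ − v₂ᵗ| ≈ 1.726e+05 m/s = 172.6 km/s.
(c) ΔV_total = ΔV₁ + ΔV₂ ≈ 4.384e+05 m/s = 438.4 km/s.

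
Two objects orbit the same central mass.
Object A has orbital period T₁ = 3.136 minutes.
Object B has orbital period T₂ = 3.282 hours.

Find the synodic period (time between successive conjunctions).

Convert to SI: T₁ = 3.136 minutes = 188.16 s; T₂ = 3.282 hours = 11815.2 s.
T_syn = |T₁ · T₂ / (T₁ − T₂)|.
T_syn = |188.16 · 11815.2 / (188.16 − 11815.2)| s ≈ 191.2 s = 3.187 minutes.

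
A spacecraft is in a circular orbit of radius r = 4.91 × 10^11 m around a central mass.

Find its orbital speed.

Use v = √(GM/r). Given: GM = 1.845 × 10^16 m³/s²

For a circular orbit, gravity supplies the centripetal force, so v = √(GM / r).
v = √(1.845e+16 / 4.91e+11) m/s ≈ 193.8 m/s = 193.8 m/s.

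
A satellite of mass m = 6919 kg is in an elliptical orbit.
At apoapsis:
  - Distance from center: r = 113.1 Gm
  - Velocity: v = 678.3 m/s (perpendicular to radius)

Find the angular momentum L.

Convert to SI: r = 113.1 Gm = 1.131e+11 m.
Since v is perpendicular to r, L = m · v · r.
L = 6919 · 678.3 · 1.131e+11 kg·m²/s ≈ 5.308e+17 kg·m²/s.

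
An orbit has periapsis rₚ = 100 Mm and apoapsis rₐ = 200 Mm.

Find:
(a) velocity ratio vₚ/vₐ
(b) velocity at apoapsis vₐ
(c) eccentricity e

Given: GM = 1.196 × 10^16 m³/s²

Convert to SI: rₚ = 100 Mm = 1e+08 m; rₐ = 200 Mm = 2e+08 m.
(a) Conservation of angular momentum (rₚvₚ = rₐvₐ) gives vₚ/vₐ = rₐ/rₚ = 2e+08/1e+08 ≈ 2
(b) With a = (rₚ + rₐ)/2 = 1.5e+08 m, vₐ = √(GM (2/rₐ − 1/a)) = √(1.196e+16 · (2/2e+08 − 1/1.5e+08)) m/s ≈ 6314 m/s
(c) e = (rₐ − rₚ)/(rₐ + rₚ) = (2e+08 − 1e+08)/(2e+08 + 1e+08) ≈ 0.3333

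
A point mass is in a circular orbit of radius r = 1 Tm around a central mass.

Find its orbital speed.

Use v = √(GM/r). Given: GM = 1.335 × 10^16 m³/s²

Convert to SI: r = 1 Tm = 1e+12 m.
For a circular orbit, gravity supplies the centripetal force, so v = √(GM / r).
v = √(1.335e+16 / 1e+12) m/s ≈ 115.5 m/s = 115.5 m/s.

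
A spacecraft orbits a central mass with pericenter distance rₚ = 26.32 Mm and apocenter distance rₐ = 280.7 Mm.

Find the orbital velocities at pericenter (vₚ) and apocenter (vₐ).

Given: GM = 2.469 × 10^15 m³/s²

Convert to SI: rₚ = 26.32 Mm = 2.632e+07 m; rₐ = 280.7 Mm = 2.807e+08 m.
Use the vis-viva equation v² = GM(2/r − 1/a) with a = (rₚ + rₐ)/2 = (2.632e+07 + 2.807e+08)/2 = 1.5351e+08 m.
vₚ = √(GM · (2/rₚ − 1/a)) = √(2.469e+15 · (2/2.632e+07 − 1/1.5351e+08)) m/s ≈ 1.31e+04 m/s = 13.1 km/s.
vₐ = √(GM · (2/rₐ − 1/a)) = √(2.469e+15 · (2/2.807e+08 − 1/1.5351e+08)) m/s ≈ 1228 m/s = 1.228 km/s.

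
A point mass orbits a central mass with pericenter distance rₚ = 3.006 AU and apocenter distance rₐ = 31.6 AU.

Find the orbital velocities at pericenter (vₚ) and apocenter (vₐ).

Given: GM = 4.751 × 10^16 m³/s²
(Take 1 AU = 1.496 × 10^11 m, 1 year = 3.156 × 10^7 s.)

Convert to SI: rₚ = 3.006 AU = 4.49698e+11 m; rₐ = 31.6 AU = 4.72736e+12 m.
Use the vis-viva equation v² = GM(2/r − 1/a) with a = (rₚ + rₐ)/2 = (4.49698e+11 + 4.72736e+12)/2 = 2.58853e+12 m.
vₚ = √(GM · (2/rₚ − 1/a)) = √(4.751e+16 · (2/4.49698e+11 − 1/2.58853e+12)) m/s ≈ 439.3 m/s = 0.09267 AU/year.
vₐ = √(GM · (2/rₐ − 1/a)) = √(4.751e+16 · (2/4.72736e+12 − 1/2.58853e+12)) m/s ≈ 41.78 m/s = 0.008815 AU/year.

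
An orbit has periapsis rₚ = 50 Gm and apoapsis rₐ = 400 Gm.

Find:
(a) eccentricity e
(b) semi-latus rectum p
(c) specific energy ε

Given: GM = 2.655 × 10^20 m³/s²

Convert to SI: rₚ = 50 Gm = 5e+10 m; rₐ = 400 Gm = 4e+11 m.
(a) e = (rₐ − rₚ)/(rₐ + rₚ) = (4e+11 − 5e+10)/(4e+11 + 5e+10) ≈ 0.7778
(b) From a = (rₚ + rₐ)/2 = 2.25e+11 m and e = (rₐ − rₚ)/(rₐ + rₚ) = 0.777778, p = a(1 − e²) = 2.25e+11 · (1 − (0.777778)²) ≈ 8.889e+10 m
(c) With a = (rₚ + rₐ)/2 = 2.25e+11 m, ε = −GM/(2a) = −2.655e+20/(2 · 2.25e+11) J/kg ≈ -5.9e+08 J/kg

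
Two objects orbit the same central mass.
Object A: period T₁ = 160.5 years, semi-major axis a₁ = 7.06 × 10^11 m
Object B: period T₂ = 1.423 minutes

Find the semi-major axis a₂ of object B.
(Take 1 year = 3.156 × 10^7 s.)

Convert to SI: T₁ = 160.5 years = 5.06538e+09 s; T₂ = 1.423 minutes = 85.38 s.
Kepler's third law: (T₁/T₂)² = (a₁/a₂)³ ⇒ a₂ = a₁ · (T₂/T₁)^(2/3).
T₂/T₁ = 85.38 / 5.06538e+09 = 1.68556e-08.
a₂ = 7.06e+11 · (1.68556e-08)^(2/3) m ≈ 4.641e+06 m = 4.641 × 10^6 m.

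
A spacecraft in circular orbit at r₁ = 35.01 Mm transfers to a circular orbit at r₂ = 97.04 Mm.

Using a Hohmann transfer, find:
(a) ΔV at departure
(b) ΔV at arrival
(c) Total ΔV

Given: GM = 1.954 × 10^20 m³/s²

Convert to SI: r₁ = 35.01 Mm = 3.501e+07 m; r₂ = 97.04 Mm = 9.704e+07 m.
Transfer semi-major axis: a_t = (r₁ + r₂)/2 = (3.501e+07 + 9.704e+07)/2 = 6.6025e+07 m.
Circular speeds: v₁ = √(GM/r₁) = 2.36247e+06 m/s, v₂ = √(GM/r₂) = 1.41901e+06 m/s.
Transfer speeds (vis-viva v² = GM(2/r − 1/a_t)): v₁ᵗ = 2.86409e+06 m/s, v₂ᵗ = 1.03331e+06 m/s.
(a) ΔV₁ = |v₁ᵗ − v₁| ≈ 5.016e+05 m/s = 501.6 km/s.
(b) ΔV₂ = |v₂ − v₂ᵗ| ≈ 3.857e+05 m/s = 385.7 km/s.
(c) ΔV_total = ΔV₁ + ΔV₂ ≈ 8.873e+05 m/s = 887.3 km/s.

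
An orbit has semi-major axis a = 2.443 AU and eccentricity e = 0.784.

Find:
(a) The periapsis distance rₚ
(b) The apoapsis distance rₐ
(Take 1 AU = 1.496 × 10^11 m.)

Convert to SI: a = 2.443 AU = 3.65473e+11 m.
(a) rₚ = a(1 − e) = 3.65473e+11 · (1 − 0.784) = 3.65473e+11 · 0.216 ≈ 7.894e+10 m = 0.5277 AU.
(b) rₐ = a(1 + e) = 3.65473e+11 · (1 + 0.784) = 3.65473e+11 · 1.784 ≈ 6.52e+11 m = 4.358 AU.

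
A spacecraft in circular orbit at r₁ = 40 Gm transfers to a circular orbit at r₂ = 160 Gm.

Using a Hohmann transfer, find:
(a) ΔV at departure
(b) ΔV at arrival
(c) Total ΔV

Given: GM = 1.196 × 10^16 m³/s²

Convert to SI: r₁ = 40 Gm = 4e+10 m; r₂ = 160 Gm = 1.6e+11 m.
Transfer semi-major axis: a_t = (r₁ + r₂)/2 = (4e+10 + 1.6e+11)/2 = 1e+11 m.
Circular speeds: v₁ = √(GM/r₁) = 546.809 m/s, v₂ = √(GM/r₂) = 273.404 m/s.
Transfer speeds (vis-viva v² = GM(2/r − 1/a_t)): v₁ᵗ = 691.665 m/s, v₂ᵗ = 172.916 m/s.
(a) ΔV₁ = |v₁ᵗ − v₁| ≈ 144.9 m/s = 144.9 m/s.
(b) ΔV₂ = |v₂ − v₂ᵗ| ≈ 100.5 m/s = 100.5 m/s.
(c) ΔV_total = ΔV₁ + ΔV₂ ≈ 245.3 m/s = 245.3 m/s.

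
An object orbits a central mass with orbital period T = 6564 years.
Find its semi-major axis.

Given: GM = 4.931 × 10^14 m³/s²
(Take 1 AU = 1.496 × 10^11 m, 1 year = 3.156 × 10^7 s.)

Convert to SI: T = 6564 years = 2.0716e+11 s.
Invert Kepler's third law: a = (GM · T² / (4π²))^(1/3).
Substituting T = 2.0716e+11 s and GM = 4.931e+14 m³/s²:
a = (4.931e+14 · (2.0716e+11)² / (4π²))^(1/3) m
a ≈ 8.123e+11 m = 5.43 AU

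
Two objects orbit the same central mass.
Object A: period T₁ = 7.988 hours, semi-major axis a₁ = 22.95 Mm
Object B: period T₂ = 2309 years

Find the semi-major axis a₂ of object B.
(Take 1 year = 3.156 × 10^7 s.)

Convert to SI: T₁ = 7.988 hours = 28756.8 s; a₁ = 22.95 Mm = 2.295e+07 m; T₂ = 2309 years = 7.2872e+10 s.
Kepler's third law: (T₁/T₂)² = (a₁/a₂)³ ⇒ a₂ = a₁ · (T₂/T₁)^(2/3).
T₂/T₁ = 7.2872e+10 / 28756.8 = 2.53408e+06.
a₂ = 2.295e+07 · (2.53408e+06)^(2/3) m ≈ 4.266e+11 m = 426.6 Gm.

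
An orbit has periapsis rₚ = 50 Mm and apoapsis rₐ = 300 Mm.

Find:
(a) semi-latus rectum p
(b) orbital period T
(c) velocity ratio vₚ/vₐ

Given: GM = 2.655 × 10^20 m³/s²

Convert to SI: rₚ = 50 Mm = 5e+07 m; rₐ = 300 Mm = 3e+08 m.
(a) From a = (rₚ + rₐ)/2 = 1.75e+08 m and e = (rₐ − rₚ)/(rₐ + rₚ) = 0.714286, p = a(1 − e²) = 1.75e+08 · (1 − (0.714286)²) ≈ 8.571e+07 m
(b) With a = (rₚ + rₐ)/2 = 1.75e+08 m, T = 2π √(a³/GM) = 2π √((1.75e+08)³/2.655e+20) s ≈ 892.7 s
(c) Conservation of angular momentum (rₚvₚ = rₐvₐ) gives vₚ/vₐ = rₐ/rₚ = 3e+08/5e+07 ≈ 6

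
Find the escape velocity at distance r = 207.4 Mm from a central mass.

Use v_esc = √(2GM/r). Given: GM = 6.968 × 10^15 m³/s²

Convert to SI: r = 207.4 Mm = 2.074e+08 m.
Escape velocity comes from setting total energy to zero: ½v² − GM/r = 0 ⇒ v_esc = √(2GM / r).
v_esc = √(2 · 6.968e+15 / 2.074e+08) m/s ≈ 8197 m/s = 8.197 km/s.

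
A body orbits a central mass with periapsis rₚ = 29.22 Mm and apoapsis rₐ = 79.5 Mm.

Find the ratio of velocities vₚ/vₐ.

Convert to SI: rₚ = 29.22 Mm = 2.922e+07 m; rₐ = 79.5 Mm = 7.95e+07 m.
Conservation of angular momentum gives rₚvₚ = rₐvₐ, so vₚ/vₐ = rₐ/rₚ.
vₚ/vₐ = 7.95e+07 / 2.922e+07 ≈ 2.721.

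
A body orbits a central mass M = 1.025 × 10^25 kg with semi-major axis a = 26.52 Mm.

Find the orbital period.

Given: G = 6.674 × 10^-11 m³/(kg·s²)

Convert to SI: a = 26.52 Mm = 2.652e+07 m.
GM = G · M = 6.674e-11 · 1.025e+25 = 6.84085e+14 m³/s².
Kepler's third law: T = 2π √(a³ / GM).
Substituting a = 2.652e+07 m and GM = 6.84085e+14 m³/s²:
T = 2π √((2.652e+07)³ / 6.84085e+14) s
T ≈ 3.281e+04 s = 9.113 hours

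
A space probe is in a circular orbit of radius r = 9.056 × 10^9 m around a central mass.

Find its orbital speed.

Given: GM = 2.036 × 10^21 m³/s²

For a circular orbit, gravity supplies the centripetal force, so v = √(GM / r).
v = √(2.036e+21 / 9.056e+09) m/s ≈ 4.742e+05 m/s = 474.2 km/s.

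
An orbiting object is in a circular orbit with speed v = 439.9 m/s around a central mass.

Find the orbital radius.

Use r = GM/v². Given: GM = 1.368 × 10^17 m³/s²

For a circular orbit, v² = GM / r, so r = GM / v².
r = 1.368e+17 / (439.9)² m ≈ 7.069e+11 m = 706.9 Gm.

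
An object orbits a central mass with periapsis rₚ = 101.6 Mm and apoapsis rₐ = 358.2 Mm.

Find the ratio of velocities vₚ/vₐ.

Convert to SI: rₚ = 101.6 Mm = 1.016e+08 m; rₐ = 358.2 Mm = 3.582e+08 m.
Conservation of angular momentum gives rₚvₚ = rₐvₐ, so vₚ/vₐ = rₐ/rₚ.
vₚ/vₐ = 3.582e+08 / 1.016e+08 ≈ 3.526.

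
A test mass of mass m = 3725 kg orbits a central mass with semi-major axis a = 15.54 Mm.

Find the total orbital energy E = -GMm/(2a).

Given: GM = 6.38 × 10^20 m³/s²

Convert to SI: a = 15.54 Mm = 1.554e+07 m.
E = −GMm / (2a).
E = −6.38e+20 · 3725 / (2 · 1.554e+07) J ≈ -7.647e+16 J = -76.47 PJ.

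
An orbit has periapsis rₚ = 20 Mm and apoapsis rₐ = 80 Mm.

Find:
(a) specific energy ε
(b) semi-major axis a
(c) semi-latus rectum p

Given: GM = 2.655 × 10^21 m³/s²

Convert to SI: rₚ = 20 Mm = 2e+07 m; rₐ = 80 Mm = 8e+07 m.
(a) With a = (rₚ + rₐ)/2 = 5e+07 m, ε = −GM/(2a) = −2.655e+21/(2 · 5e+07) J/kg ≈ -2.655e+13 J/kg
(b) a = (rₚ + rₐ)/2 = (2e+07 + 8e+07)/2 ≈ 5e+07 m
(c) From a = (rₚ + rₐ)/2 = 5e+07 m and e = (rₐ − rₚ)/(rₐ + rₚ) = 0.6, p = a(1 − e²) = 5e+07 · (1 − (0.6)²) ≈ 3.2e+07 m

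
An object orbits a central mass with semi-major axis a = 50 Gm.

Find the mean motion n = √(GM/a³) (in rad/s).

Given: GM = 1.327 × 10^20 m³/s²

Convert to SI: a = 50 Gm = 5e+10 m.
n = √(GM / a³).
n = √(1.327e+20 / (5e+10)³) rad/s ≈ 1.03e-06 rad/s.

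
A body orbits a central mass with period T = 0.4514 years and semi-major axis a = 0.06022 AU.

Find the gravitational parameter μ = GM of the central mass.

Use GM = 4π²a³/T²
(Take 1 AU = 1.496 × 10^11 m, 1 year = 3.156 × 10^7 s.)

Convert to SI: T = 0.4514 years = 1.42462e+07 s; a = 0.06022 AU = 9.00891e+09 m.
GM = 4π² · a³ / T².
GM = 4π² · (9.00891e+09)³ / (1.42462e+07)² m³/s² ≈ 1.422e+17 m³/s² = 1.422 × 10^17 m³/s².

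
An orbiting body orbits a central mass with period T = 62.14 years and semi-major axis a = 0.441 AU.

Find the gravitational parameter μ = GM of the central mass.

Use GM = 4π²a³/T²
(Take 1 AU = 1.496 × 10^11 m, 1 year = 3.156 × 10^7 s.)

Convert to SI: T = 62.14 years = 1.96114e+09 s; a = 0.441 AU = 6.59736e+10 m.
GM = 4π² · a³ / T².
GM = 4π² · (6.59736e+10)³ / (1.96114e+09)² m³/s² ≈ 2.947e+15 m³/s² = 2.947 × 10^15 m³/s².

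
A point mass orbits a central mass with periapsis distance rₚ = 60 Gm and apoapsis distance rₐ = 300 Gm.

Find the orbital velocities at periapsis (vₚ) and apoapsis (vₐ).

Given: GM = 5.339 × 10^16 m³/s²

Convert to SI: rₚ = 60 Gm = 6e+10 m; rₐ = 300 Gm = 3e+11 m.
Use the vis-viva equation v² = GM(2/r − 1/a) with a = (rₚ + rₐ)/2 = (6e+10 + 3e+11)/2 = 1.8e+11 m.
vₚ = √(GM · (2/rₚ − 1/a)) = √(5.339e+16 · (2/6e+10 − 1/1.8e+11)) m/s ≈ 1218 m/s = 1.218 km/s.
vₐ = √(GM · (2/rₐ − 1/a)) = √(5.339e+16 · (2/3e+11 − 1/1.8e+11)) m/s ≈ 243.6 m/s = 243.6 m/s.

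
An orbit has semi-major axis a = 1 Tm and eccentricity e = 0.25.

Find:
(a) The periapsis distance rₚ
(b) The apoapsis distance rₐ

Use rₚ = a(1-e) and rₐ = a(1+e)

Convert to SI: a = 1 Tm = 1e+12 m.
(a) rₚ = a(1 − e) = 1e+12 · (1 − 0.25) = 1e+12 · 0.75 ≈ 7.5e+11 m = 750 Gm.
(b) rₐ = a(1 + e) = 1e+12 · (1 + 0.25) = 1e+12 · 1.25 ≈ 1.25e+12 m = 1.25 Tm.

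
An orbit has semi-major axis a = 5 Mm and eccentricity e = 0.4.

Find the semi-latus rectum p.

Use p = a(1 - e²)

Convert to SI: a = 5 Mm = 5e+06 m.
p = a (1 − e²).
p = 5e+06 · (1 − (0.4)²) = 5e+06 · 0.84 ≈ 4.2e+06 m = 4.2 Mm.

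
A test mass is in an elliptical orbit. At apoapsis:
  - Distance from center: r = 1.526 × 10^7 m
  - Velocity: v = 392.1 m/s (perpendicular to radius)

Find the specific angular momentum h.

With v perpendicular to r, h = r · v.
h = 1.526e+07 · 392.1 m²/s ≈ 5.983e+09 m²/s.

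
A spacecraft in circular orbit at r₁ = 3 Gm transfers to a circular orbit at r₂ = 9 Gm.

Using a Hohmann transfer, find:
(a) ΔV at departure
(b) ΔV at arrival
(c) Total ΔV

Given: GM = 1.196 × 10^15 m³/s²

Convert to SI: r₁ = 3 Gm = 3e+09 m; r₂ = 9 Gm = 9e+09 m.
Transfer semi-major axis: a_t = (r₁ + r₂)/2 = (3e+09 + 9e+09)/2 = 6e+09 m.
Circular speeds: v₁ = √(GM/r₁) = 631.401 m/s, v₂ = √(GM/r₂) = 364.539 m/s.
Transfer speeds (vis-viva v² = GM(2/r − 1/a_t)): v₁ᵗ = 773.305 m/s, v₂ᵗ = 257.768 m/s.
(a) ΔV₁ = |v₁ᵗ − v₁| ≈ 141.9 m/s = 141.9 m/s.
(b) ΔV₂ = |v₂ − v₂ᵗ| ≈ 106.8 m/s = 106.8 m/s.
(c) ΔV_total = ΔV₁ + ΔV₂ ≈ 248.7 m/s = 248.7 m/s.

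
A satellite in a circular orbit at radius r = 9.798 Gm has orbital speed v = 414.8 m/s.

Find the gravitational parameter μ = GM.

Convert to SI: r = 9.798 Gm = 9.798e+09 m.
For a circular orbit v² = GM/r, so GM = v² · r.
GM = (414.8)² · 9.798e+09 m³/s² ≈ 1.686e+15 m³/s² = 1.686 × 10^15 m³/s².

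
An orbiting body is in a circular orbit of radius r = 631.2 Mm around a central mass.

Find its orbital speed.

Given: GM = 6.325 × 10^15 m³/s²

Convert to SI: r = 631.2 Mm = 6.312e+08 m.
For a circular orbit, gravity supplies the centripetal force, so v = √(GM / r).
v = √(6.325e+15 / 6.312e+08) m/s ≈ 3166 m/s = 3.166 km/s.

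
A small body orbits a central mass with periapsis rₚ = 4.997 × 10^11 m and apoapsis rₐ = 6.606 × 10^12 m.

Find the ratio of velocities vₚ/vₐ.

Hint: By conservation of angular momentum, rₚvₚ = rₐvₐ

Conservation of angular momentum gives rₚvₚ = rₐvₐ, so vₚ/vₐ = rₐ/rₚ.
vₚ/vₐ = 6.606e+12 / 4.997e+11 ≈ 13.22.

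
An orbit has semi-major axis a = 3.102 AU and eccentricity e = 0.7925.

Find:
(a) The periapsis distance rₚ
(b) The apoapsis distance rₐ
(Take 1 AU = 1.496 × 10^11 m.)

Convert to SI: a = 3.102 AU = 4.64059e+11 m.
(a) rₚ = a(1 − e) = 4.64059e+11 · (1 − 0.7925) = 4.64059e+11 · 0.2075 ≈ 9.629e+10 m = 0.6437 AU.
(b) rₐ = a(1 + e) = 4.64059e+11 · (1 + 0.7925) = 4.64059e+11 · 1.7925 ≈ 8.318e+11 m = 5.56 AU.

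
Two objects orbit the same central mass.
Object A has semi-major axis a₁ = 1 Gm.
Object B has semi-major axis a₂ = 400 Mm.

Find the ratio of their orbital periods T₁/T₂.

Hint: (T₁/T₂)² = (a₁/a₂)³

Convert to SI: a₁ = 1 Gm = 1e+09 m; a₂ = 400 Mm = 4e+08 m.
From Kepler's third law, (T₁/T₂)² = (a₁/a₂)³, so T₁/T₂ = (a₁/a₂)^(3/2).
a₁/a₂ = 1e+09 / 4e+08 = 2.5.
T₁/T₂ = (2.5)^(3/2) ≈ 3.953.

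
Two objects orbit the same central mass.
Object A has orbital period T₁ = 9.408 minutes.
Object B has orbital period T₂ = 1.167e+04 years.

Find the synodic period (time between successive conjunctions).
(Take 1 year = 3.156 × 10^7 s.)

Convert to SI: T₁ = 9.408 minutes = 564.48 s; T₂ = 1.167e+04 years = 3.68305e+11 s.
T_syn = |T₁ · T₂ / (T₁ − T₂)|.
T_syn = |564.48 · 3.68305e+11 / (564.48 − 3.68305e+11)| s ≈ 564.5 s = 9.408 minutes.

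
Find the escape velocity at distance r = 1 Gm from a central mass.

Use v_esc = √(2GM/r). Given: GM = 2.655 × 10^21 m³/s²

Convert to SI: r = 1 Gm = 1e+09 m.
Escape velocity comes from setting total energy to zero: ½v² − GM/r = 0 ⇒ v_esc = √(2GM / r).
v_esc = √(2 · 2.655e+21 / 1e+09) m/s ≈ 2.304e+06 m/s = 2304 km/s.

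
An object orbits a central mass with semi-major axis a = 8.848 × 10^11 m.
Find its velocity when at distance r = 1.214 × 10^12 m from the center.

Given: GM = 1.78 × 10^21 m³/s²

Vis-viva: v = √(GM · (2/r − 1/a)).
2/r − 1/a = 2/1.214e+12 − 1/8.848e+11 = 5.17248e-13 m⁻¹.
v = √(1.78e+21 · 5.17248e-13) m/s ≈ 3.034e+04 m/s = 30.34 km/s.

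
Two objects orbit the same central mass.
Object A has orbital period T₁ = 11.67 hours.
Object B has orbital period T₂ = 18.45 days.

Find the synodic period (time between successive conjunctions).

Convert to SI: T₁ = 11.67 hours = 42012 s; T₂ = 18.45 days = 1.59408e+06 s.
T_syn = |T₁ · T₂ / (T₁ − T₂)|.
T_syn = |42012 · 1.59408e+06 / (42012 − 1.59408e+06)| s ≈ 4.315e+04 s = 11.99 hours.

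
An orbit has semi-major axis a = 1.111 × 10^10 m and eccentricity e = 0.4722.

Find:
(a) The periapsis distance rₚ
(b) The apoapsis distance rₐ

(a) rₚ = a(1 − e) = 1.111e+10 · (1 − 0.4722) = 1.111e+10 · 0.5278 ≈ 5.864e+09 m = 5.864 × 10^9 m.
(b) rₐ = a(1 + e) = 1.111e+10 · (1 + 0.4722) = 1.111e+10 · 1.4722 ≈ 1.636e+10 m = 1.636 × 10^10 m.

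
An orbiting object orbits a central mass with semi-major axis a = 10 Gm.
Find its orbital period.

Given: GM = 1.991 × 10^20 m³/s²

Convert to SI: a = 10 Gm = 1e+10 m.
Kepler's third law: T = 2π √(a³ / GM).
Substituting a = 1e+10 m and GM = 1.991e+20 m³/s²:
T = 2π √((1e+10)³ / 1.991e+20) s
T ≈ 4.453e+05 s = 5.154 days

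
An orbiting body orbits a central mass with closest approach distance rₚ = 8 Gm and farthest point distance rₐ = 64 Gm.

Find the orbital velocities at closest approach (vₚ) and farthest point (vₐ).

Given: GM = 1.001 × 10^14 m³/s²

Convert to SI: rₚ = 8 Gm = 8e+09 m; rₐ = 64 Gm = 6.4e+10 m.
Use the vis-viva equation v² = GM(2/r − 1/a) with a = (rₚ + rₐ)/2 = (8e+09 + 6.4e+10)/2 = 3.6e+10 m.
vₚ = √(GM · (2/rₚ − 1/a)) = √(1.001e+14 · (2/8e+09 − 1/3.6e+10)) m/s ≈ 149.1 m/s = 149.1 m/s.
vₐ = √(GM · (2/rₐ − 1/a)) = √(1.001e+14 · (2/6.4e+10 − 1/3.6e+10)) m/s ≈ 18.64 m/s = 18.64 m/s.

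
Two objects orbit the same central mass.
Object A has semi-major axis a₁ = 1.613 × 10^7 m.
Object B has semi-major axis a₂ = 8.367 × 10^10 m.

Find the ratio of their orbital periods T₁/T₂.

From Kepler's third law, (T₁/T₂)² = (a₁/a₂)³, so T₁/T₂ = (a₁/a₂)^(3/2).
a₁/a₂ = 1.613e+07 / 8.367e+10 = 0.000192781.
T₁/T₂ = (0.000192781)^(3/2) ≈ 2.677e-06.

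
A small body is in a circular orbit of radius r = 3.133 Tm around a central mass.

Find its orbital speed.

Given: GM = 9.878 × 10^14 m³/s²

Convert to SI: r = 3.133 Tm = 3.133e+12 m.
For a circular orbit, gravity supplies the centripetal force, so v = √(GM / r).
v = √(9.878e+14 / 3.133e+12) m/s ≈ 17.76 m/s = 17.76 m/s.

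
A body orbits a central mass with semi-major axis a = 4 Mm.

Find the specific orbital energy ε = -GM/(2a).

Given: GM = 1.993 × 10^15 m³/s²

Convert to SI: a = 4 Mm = 4e+06 m.
ε = −GM / (2a).
ε = −1.993e+15 / (2 · 4e+06) J/kg ≈ -2.491e+08 J/kg = -249.1 MJ/kg.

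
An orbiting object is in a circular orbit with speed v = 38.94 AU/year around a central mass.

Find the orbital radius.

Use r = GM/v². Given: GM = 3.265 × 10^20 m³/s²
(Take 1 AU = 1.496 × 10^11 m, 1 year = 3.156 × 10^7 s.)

Convert to SI: v = 38.94 AU/year = 184583 m/s.
For a circular orbit, v² = GM / r, so r = GM / v².
r = 3.265e+20 / (184583)² m ≈ 9.583e+09 m = 0.06406 AU.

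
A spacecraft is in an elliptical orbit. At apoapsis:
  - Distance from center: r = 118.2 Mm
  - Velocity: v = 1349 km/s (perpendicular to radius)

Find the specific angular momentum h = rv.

Convert to SI: r = 118.2 Mm = 1.182e+08 m; v = 1349 km/s = 1.349e+06 m/s.
With v perpendicular to r, h = r · v.
h = 1.182e+08 · 1.349e+06 m²/s ≈ 1.595e+14 m²/s.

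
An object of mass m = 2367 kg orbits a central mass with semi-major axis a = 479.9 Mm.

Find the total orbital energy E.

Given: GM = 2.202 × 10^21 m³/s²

Convert to SI: a = 479.9 Mm = 4.799e+08 m.
E = −GMm / (2a).
E = −2.202e+21 · 2367 / (2 · 4.799e+08) J ≈ -5.43e+15 J = -5.43 PJ.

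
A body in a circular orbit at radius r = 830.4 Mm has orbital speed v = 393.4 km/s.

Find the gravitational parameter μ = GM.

Convert to SI: r = 830.4 Mm = 8.304e+08 m; v = 393.4 km/s = 393400 m/s.
For a circular orbit v² = GM/r, so GM = v² · r.
GM = (393400)² · 8.304e+08 m³/s² ≈ 1.285e+20 m³/s² = 1.285 × 10^20 m³/s².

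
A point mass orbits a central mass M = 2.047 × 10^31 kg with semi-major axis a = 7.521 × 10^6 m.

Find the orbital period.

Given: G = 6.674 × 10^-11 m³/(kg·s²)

GM = G · M = 6.674e-11 · 2.047e+31 = 1.36617e+21 m³/s².
Kepler's third law: T = 2π √(a³ / GM).
Substituting a = 7.521e+06 m and GM = 1.36617e+21 m³/s²:
T = 2π √((7.521e+06)³ / 1.36617e+21) s
T ≈ 3.506 s = 3.506 seconds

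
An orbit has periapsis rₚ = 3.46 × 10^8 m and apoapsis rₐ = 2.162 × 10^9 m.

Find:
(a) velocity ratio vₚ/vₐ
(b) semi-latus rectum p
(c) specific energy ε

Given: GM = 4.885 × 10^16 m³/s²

(a) Conservation of angular momentum (rₚvₚ = rₐvₐ) gives vₚ/vₐ = rₐ/rₚ = 2.162e+09/3.46e+08 ≈ 6.249
(b) From a = (rₚ + rₐ)/2 = 1.254e+09 m and e = (rₐ − rₚ)/(rₐ + rₚ) = 0.724083, p = a(1 − e²) = 1.254e+09 · (1 − (0.724083)²) ≈ 5.965e+08 m
(c) With a = (rₚ + rₐ)/2 = 1.254e+09 m, ε = −GM/(2a) = −4.885e+16/(2 · 1.254e+09) J/kg ≈ -1.948e+07 J/kg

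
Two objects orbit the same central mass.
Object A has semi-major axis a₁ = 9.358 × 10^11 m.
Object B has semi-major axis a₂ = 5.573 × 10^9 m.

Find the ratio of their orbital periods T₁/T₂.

From Kepler's third law, (T₁/T₂)² = (a₁/a₂)³, so T₁/T₂ = (a₁/a₂)^(3/2).
a₁/a₂ = 9.358e+11 / 5.573e+09 = 167.917.
T₁/T₂ = (167.917)^(3/2) ≈ 2176.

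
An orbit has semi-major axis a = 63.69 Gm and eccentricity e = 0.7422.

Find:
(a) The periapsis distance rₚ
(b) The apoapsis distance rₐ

Convert to SI: a = 63.69 Gm = 6.369e+10 m.
(a) rₚ = a(1 − e) = 6.369e+10 · (1 − 0.7422) = 6.369e+10 · 0.2578 ≈ 1.642e+10 m = 16.42 Gm.
(b) rₐ = a(1 + e) = 6.369e+10 · (1 + 0.7422) = 6.369e+10 · 1.7422 ≈ 1.11e+11 m = 111 Gm.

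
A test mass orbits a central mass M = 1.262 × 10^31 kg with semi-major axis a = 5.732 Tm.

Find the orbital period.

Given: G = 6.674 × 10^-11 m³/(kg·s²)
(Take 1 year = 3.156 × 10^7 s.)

Convert to SI: a = 5.732 Tm = 5.732e+12 m.
GM = G · M = 6.674e-11 · 1.262e+31 = 8.42259e+20 m³/s².
Kepler's third law: T = 2π √(a³ / GM).
Substituting a = 5.732e+12 m and GM = 8.42259e+20 m³/s²:
T = 2π √((5.732e+12)³ / 8.42259e+20) s
T ≈ 2.971e+09 s = 94.14 years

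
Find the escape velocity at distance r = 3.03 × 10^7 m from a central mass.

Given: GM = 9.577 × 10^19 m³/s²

Escape velocity comes from setting total energy to zero: ½v² − GM/r = 0 ⇒ v_esc = √(2GM / r).
v_esc = √(2 · 9.577e+19 / 3.03e+07) m/s ≈ 2.514e+06 m/s = 2514 km/s.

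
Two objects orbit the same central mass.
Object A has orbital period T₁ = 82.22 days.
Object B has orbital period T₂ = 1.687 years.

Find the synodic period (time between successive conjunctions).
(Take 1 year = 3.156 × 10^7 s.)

Convert to SI: T₁ = 82.22 days = 7.10381e+06 s; T₂ = 1.687 years = 5.32417e+07 s.
T_syn = |T₁ · T₂ / (T₁ − T₂)|.
T_syn = |7.10381e+06 · 5.32417e+07 / (7.10381e+06 − 5.32417e+07)| s ≈ 8.198e+06 s = 94.88 days.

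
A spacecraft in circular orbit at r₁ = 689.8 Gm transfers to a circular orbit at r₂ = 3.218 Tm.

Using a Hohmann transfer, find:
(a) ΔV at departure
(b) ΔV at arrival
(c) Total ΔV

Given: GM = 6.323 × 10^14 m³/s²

Convert to SI: r₁ = 689.8 Gm = 6.898e+11 m; r₂ = 3.218 Tm = 3.218e+12 m.
Transfer semi-major axis: a_t = (r₁ + r₂)/2 = (6.898e+11 + 3.218e+12)/2 = 1.9539e+12 m.
Circular speeds: v₁ = √(GM/r₁) = 30.2761 m/s, v₂ = √(GM/r₂) = 14.0174 m/s.
Transfer speeds (vis-viva v² = GM(2/r − 1/a_t)): v₁ᵗ = 38.8545 m/s, v₂ᵗ = 8.32873 m/s.
(a) ΔV₁ = |v₁ᵗ − v₁| ≈ 8.578 m/s = 8.578 m/s.
(b) ΔV₂ = |v₂ − v₂ᵗ| ≈ 5.689 m/s = 5.689 m/s.
(c) ΔV_total = ΔV₁ + ΔV₂ ≈ 14.27 m/s = 14.27 m/s.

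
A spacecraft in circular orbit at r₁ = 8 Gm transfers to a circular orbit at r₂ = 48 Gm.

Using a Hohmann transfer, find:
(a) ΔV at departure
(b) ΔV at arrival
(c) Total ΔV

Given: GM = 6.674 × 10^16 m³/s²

Convert to SI: r₁ = 8 Gm = 8e+09 m; r₂ = 48 Gm = 4.8e+10 m.
Transfer semi-major axis: a_t = (r₁ + r₂)/2 = (8e+09 + 4.8e+10)/2 = 2.8e+10 m.
Circular speeds: v₁ = √(GM/r₁) = 2888.34 m/s, v₂ = √(GM/r₂) = 1179.16 m/s.
Transfer speeds (vis-viva v² = GM(2/r − 1/a_t)): v₁ᵗ = 3781.72 m/s, v₂ᵗ = 630.287 m/s.
(a) ΔV₁ = |v₁ᵗ − v₁| ≈ 893.4 m/s = 893.4 m/s.
(b) ΔV₂ = |v₂ − v₂ᵗ| ≈ 548.9 m/s = 548.9 m/s.
(c) ΔV_total = ΔV₁ + ΔV₂ ≈ 1442 m/s = 1.442 km/s.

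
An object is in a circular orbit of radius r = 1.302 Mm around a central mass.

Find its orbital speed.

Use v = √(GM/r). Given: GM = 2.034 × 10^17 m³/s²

Convert to SI: r = 1.302 Mm = 1.302e+06 m.
For a circular orbit, gravity supplies the centripetal force, so v = √(GM / r).
v = √(2.034e+17 / 1.302e+06) m/s ≈ 3.952e+05 m/s = 395.2 km/s.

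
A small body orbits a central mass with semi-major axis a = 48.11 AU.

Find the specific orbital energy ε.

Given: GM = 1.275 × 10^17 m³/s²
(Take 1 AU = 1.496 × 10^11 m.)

Convert to SI: a = 48.11 AU = 7.19726e+12 m.
ε = −GM / (2a).
ε = −1.275e+17 / (2 · 7.19726e+12) J/kg ≈ -8858 J/kg = -8.858 kJ/kg.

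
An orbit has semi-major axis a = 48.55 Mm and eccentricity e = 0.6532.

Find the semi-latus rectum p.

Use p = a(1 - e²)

Convert to SI: a = 48.55 Mm = 4.855e+07 m.
p = a (1 − e²).
p = 4.855e+07 · (1 − (0.6532)²) = 4.855e+07 · 0.57333 ≈ 2.784e+07 m = 27.84 Mm.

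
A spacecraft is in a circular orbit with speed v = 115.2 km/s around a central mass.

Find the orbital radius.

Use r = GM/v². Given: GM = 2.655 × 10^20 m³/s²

Convert to SI: v = 115.2 km/s = 115200 m/s.
For a circular orbit, v² = GM / r, so r = GM / v².
r = 2.655e+20 / (115200)² m ≈ 2.001e+10 m = 20.01 Gm.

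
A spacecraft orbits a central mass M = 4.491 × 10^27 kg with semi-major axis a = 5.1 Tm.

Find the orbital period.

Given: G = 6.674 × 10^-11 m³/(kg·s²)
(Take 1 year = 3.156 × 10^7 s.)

Convert to SI: a = 5.1 Tm = 5.1e+12 m.
GM = G · M = 6.674e-11 · 4.491e+27 = 2.99729e+17 m³/s².
Kepler's third law: T = 2π √(a³ / GM).
Substituting a = 5.1e+12 m and GM = 2.99729e+17 m³/s²:
T = 2π √((5.1e+12)³ / 2.99729e+17) s
T ≈ 1.322e+11 s = 4188 years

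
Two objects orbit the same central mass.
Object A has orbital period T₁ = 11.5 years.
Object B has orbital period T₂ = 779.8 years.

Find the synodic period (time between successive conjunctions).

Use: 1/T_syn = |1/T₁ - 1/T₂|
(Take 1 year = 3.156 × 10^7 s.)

Convert to SI: T₁ = 11.5 years = 3.6294e+08 s; T₂ = 779.8 years = 2.46105e+10 s.
T_syn = |T₁ · T₂ / (T₁ − T₂)|.
T_syn = |3.6294e+08 · 2.46105e+10 / (3.6294e+08 − 2.46105e+10)| s ≈ 3.684e+08 s = 11.67 years.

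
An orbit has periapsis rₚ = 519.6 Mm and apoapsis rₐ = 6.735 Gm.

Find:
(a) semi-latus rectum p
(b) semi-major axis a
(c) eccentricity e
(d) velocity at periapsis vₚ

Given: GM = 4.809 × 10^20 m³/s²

Convert to SI: rₚ = 519.6 Mm = 5.196e+08 m; rₐ = 6.735 Gm = 6.735e+09 m.
(a) From a = (rₚ + rₐ)/2 = 3.6273e+09 m and e = (rₐ − rₚ)/(rₐ + rₚ) = 0.856753, p = a(1 − e²) = 3.6273e+09 · (1 − (0.856753)²) ≈ 9.648e+08 m
(b) a = (rₚ + rₐ)/2 = (5.196e+08 + 6.735e+09)/2 ≈ 3.627e+09 m
(c) e = (rₐ − rₚ)/(rₐ + rₚ) = (6.735e+09 − 5.196e+08)/(6.735e+09 + 5.196e+08) ≈ 0.8568
(d) With a = (rₚ + rₐ)/2 = 3.6273e+09 m, vₚ = √(GM (2/rₚ − 1/a)) = √(4.809e+20 · (2/5.196e+08 − 1/3.6273e+09)) m/s ≈ 1.311e+06 m/s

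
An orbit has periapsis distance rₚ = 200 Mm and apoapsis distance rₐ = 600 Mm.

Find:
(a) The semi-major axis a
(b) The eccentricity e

Convert to SI: rₚ = 200 Mm = 2e+08 m; rₐ = 600 Mm = 6e+08 m.
(a) a = (rₚ + rₐ) / 2 = (2e+08 + 6e+08) / 2 ≈ 4e+08 m = 400 Mm.
(b) e = (rₐ − rₚ) / (rₐ + rₚ) = (6e+08 − 2e+08) / (6e+08 + 2e+08) ≈ 0.5.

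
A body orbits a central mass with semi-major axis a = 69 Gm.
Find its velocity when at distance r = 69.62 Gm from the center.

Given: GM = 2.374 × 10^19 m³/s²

Convert to SI: a = 69 Gm = 6.9e+10 m; r = 69.62 Gm = 6.962e+10 m.
Vis-viva: v = √(GM · (2/r − 1/a)).
2/r − 1/a = 2/6.962e+10 − 1/6.9e+10 = 1.42346e-11 m⁻¹.
v = √(2.374e+19 · 1.42346e-11) m/s ≈ 1.838e+04 m/s = 18.38 km/s.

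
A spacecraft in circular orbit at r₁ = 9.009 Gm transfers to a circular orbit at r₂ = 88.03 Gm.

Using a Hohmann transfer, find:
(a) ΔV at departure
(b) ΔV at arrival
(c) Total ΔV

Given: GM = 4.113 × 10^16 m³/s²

Convert to SI: r₁ = 9.009 Gm = 9.009e+09 m; r₂ = 88.03 Gm = 8.803e+10 m.
Transfer semi-major axis: a_t = (r₁ + r₂)/2 = (9.009e+09 + 8.803e+10)/2 = 4.85195e+10 m.
Circular speeds: v₁ = √(GM/r₁) = 2136.69 m/s, v₂ = √(GM/r₂) = 683.54 m/s.
Transfer speeds (vis-viva v² = GM(2/r − 1/a_t)): v₁ᵗ = 2878.05 m/s, v₂ᵗ = 294.54 m/s.
(a) ΔV₁ = |v₁ᵗ − v₁| ≈ 741.4 m/s = 741.4 m/s.
(b) ΔV₂ = |v₂ − v₂ᵗ| ≈ 389 m/s = 389 m/s.
(c) ΔV_total = ΔV₁ + ΔV₂ ≈ 1130 m/s = 1.13 km/s.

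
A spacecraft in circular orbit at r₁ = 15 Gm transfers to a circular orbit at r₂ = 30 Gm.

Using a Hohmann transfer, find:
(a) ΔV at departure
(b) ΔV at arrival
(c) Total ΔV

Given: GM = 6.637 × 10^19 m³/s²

Convert to SI: r₁ = 15 Gm = 1.5e+10 m; r₂ = 30 Gm = 3e+10 m.
Transfer semi-major axis: a_t = (r₁ + r₂)/2 = (1.5e+10 + 3e+10)/2 = 2.25e+10 m.
Circular speeds: v₁ = √(GM/r₁) = 66518.2 m/s, v₂ = √(GM/r₂) = 47035.4 m/s.
Transfer speeds (vis-viva v² = GM(2/r − 1/a_t)): v₁ᵗ = 76808.6 m/s, v₂ᵗ = 38404.3 m/s.
(a) ΔV₁ = |v₁ᵗ − v₁| ≈ 1.029e+04 m/s = 10.29 km/s.
(b) ΔV₂ = |v₂ − v₂ᵗ| ≈ 8631 m/s = 8.631 km/s.
(c) ΔV_total = ΔV₁ + ΔV₂ ≈ 1.892e+04 m/s = 18.92 km/s.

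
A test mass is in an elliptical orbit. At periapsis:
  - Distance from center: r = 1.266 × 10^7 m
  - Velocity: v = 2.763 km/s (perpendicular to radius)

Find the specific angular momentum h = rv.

Convert to SI: v = 2.763 km/s = 2763 m/s.
With v perpendicular to r, h = r · v.
h = 1.266e+07 · 2763 m²/s ≈ 3.498e+10 m²/s.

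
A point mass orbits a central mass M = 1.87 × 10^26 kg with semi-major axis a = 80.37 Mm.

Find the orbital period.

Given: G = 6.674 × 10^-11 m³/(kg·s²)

Convert to SI: a = 80.37 Mm = 8.037e+07 m.
GM = G · M = 6.674e-11 · 1.87e+26 = 1.24804e+16 m³/s².
Kepler's third law: T = 2π √(a³ / GM).
Substituting a = 8.037e+07 m and GM = 1.24804e+16 m³/s²:
T = 2π √((8.037e+07)³ / 1.24804e+16) s
T ≈ 4.052e+04 s = 11.26 hours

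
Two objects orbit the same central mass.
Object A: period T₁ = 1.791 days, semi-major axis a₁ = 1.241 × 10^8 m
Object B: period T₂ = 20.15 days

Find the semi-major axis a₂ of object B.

Convert to SI: T₁ = 1.791 days = 154742 s; T₂ = 20.15 days = 1.74096e+06 s.
Kepler's third law: (T₁/T₂)² = (a₁/a₂)³ ⇒ a₂ = a₁ · (T₂/T₁)^(2/3).
T₂/T₁ = 1.74096e+06 / 154742 = 11.2507.
a₂ = 1.241e+08 · (11.2507)^(2/3) m ≈ 6.231e+08 m = 6.231 × 10^8 m.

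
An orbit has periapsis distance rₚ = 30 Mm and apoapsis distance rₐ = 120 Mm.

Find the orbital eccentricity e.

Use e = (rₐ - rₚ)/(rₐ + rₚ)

Convert to SI: rₚ = 30 Mm = 3e+07 m; rₐ = 120 Mm = 1.2e+08 m.
e = (rₐ − rₚ) / (rₐ + rₚ).
e = (1.2e+08 − 3e+07) / (1.2e+08 + 3e+07) = 9e+07 / 1.5e+08 ≈ 0.6.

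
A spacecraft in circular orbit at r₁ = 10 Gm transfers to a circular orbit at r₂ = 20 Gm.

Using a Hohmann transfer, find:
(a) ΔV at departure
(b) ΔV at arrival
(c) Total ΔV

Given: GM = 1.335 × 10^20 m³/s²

Convert to SI: r₁ = 10 Gm = 1e+10 m; r₂ = 20 Gm = 2e+10 m.
Transfer semi-major axis: a_t = (r₁ + r₂)/2 = (1e+10 + 2e+10)/2 = 1.5e+10 m.
Circular speeds: v₁ = √(GM/r₁) = 115542 m/s, v₂ = √(GM/r₂) = 81700.7 m/s.
Transfer speeds (vis-viva v² = GM(2/r − 1/a_t)): v₁ᵗ = 133417 m/s, v₂ᵗ = 66708.3 m/s.
(a) ΔV₁ = |v₁ᵗ − v₁| ≈ 1.787e+04 m/s = 17.87 km/s.
(b) ΔV₂ = |v₂ − v₂ᵗ| ≈ 1.499e+04 m/s = 14.99 km/s.
(c) ΔV_total = ΔV₁ + ΔV₂ ≈ 3.287e+04 m/s = 32.87 km/s.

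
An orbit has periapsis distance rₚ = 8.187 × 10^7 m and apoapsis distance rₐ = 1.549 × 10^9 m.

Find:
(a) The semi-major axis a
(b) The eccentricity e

(a) a = (rₚ + rₐ) / 2 = (8.187e+07 + 1.549e+09) / 2 ≈ 8.154e+08 m = 8.154 × 10^8 m.
(b) e = (rₐ − rₚ) / (rₐ + rₚ) = (1.549e+09 − 8.187e+07) / (1.549e+09 + 8.187e+07) ≈ 0.8996.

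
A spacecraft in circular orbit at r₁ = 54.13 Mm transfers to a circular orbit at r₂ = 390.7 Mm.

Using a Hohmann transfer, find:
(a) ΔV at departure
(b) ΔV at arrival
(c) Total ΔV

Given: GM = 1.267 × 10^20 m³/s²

Convert to SI: r₁ = 54.13 Mm = 5.413e+07 m; r₂ = 390.7 Mm = 3.907e+08 m.
Transfer semi-major axis: a_t = (r₁ + r₂)/2 = (5.413e+07 + 3.907e+08)/2 = 2.22415e+08 m.
Circular speeds: v₁ = √(GM/r₁) = 1.52992e+06 m/s, v₂ = √(GM/r₂) = 569464 m/s.
Transfer speeds (vis-viva v² = GM(2/r − 1/a_t)): v₁ᵗ = 2.02772e+06 m/s, v₂ᵗ = 280934 m/s.
(a) ΔV₁ = |v₁ᵗ − v₁| ≈ 4.978e+05 m/s = 497.8 km/s.
(b) ΔV₂ = |v₂ − v₂ᵗ| ≈ 2.885e+05 m/s = 288.5 km/s.
(c) ΔV_total = ΔV₁ + ΔV₂ ≈ 7.863e+05 m/s = 786.3 km/s.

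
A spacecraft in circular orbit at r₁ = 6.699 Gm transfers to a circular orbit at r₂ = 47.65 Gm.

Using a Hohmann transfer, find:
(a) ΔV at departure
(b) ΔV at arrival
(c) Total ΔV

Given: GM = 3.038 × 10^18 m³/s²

Convert to SI: r₁ = 6.699 Gm = 6.699e+09 m; r₂ = 47.65 Gm = 4.765e+10 m.
Transfer semi-major axis: a_t = (r₁ + r₂)/2 = (6.699e+09 + 4.765e+10)/2 = 2.71745e+10 m.
Circular speeds: v₁ = √(GM/r₁) = 21295.6 m/s, v₂ = √(GM/r₂) = 7984.77 m/s.
Transfer speeds (vis-viva v² = GM(2/r − 1/a_t)): v₁ᵗ = 28199.4 m/s, v₂ᵗ = 3964.48 m/s.
(a) ΔV₁ = |v₁ᵗ − v₁| ≈ 6904 m/s = 6.904 km/s.
(b) ΔV₂ = |v₂ − v₂ᵗ| ≈ 4020 m/s = 4.02 km/s.
(c) ΔV_total = ΔV₁ + ΔV₂ ≈ 1.092e+04 m/s = 10.92 km/s.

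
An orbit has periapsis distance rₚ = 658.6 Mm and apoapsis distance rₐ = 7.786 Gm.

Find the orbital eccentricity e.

Convert to SI: rₚ = 658.6 Mm = 6.586e+08 m; rₐ = 7.786 Gm = 7.786e+09 m.
e = (rₐ − rₚ) / (rₐ + rₚ).
e = (7.786e+09 − 6.586e+08) / (7.786e+09 + 6.586e+08) = 7.1274e+09 / 8.4446e+09 ≈ 0.844.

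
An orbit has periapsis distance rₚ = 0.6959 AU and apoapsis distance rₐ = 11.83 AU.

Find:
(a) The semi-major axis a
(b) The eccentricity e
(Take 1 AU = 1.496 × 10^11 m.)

Convert to SI: rₚ = 0.6959 AU = 1.04107e+11 m; rₐ = 11.83 AU = 1.76977e+12 m.
(a) a = (rₚ + rₐ) / 2 = (1.04107e+11 + 1.76977e+12) / 2 ≈ 9.369e+11 m = 6.263 AU.
(b) e = (rₐ − rₚ) / (rₐ + rₚ) = (1.76977e+12 − 1.04107e+11) / (1.76977e+12 + 1.04107e+11) ≈ 0.8889.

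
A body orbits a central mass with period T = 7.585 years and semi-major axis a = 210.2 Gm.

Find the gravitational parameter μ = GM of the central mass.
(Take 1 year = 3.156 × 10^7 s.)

Convert to SI: T = 7.585 years = 2.39383e+08 s; a = 210.2 Gm = 2.102e+11 m.
GM = 4π² · a³ / T².
GM = 4π² · (2.102e+11)³ / (2.39383e+08)² m³/s² ≈ 6.398e+18 m³/s² = 6.398 × 10^18 m³/s².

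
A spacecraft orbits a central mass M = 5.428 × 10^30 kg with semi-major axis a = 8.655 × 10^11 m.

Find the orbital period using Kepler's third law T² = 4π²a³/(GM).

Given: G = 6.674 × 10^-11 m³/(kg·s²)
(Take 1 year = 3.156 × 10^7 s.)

GM = G · M = 6.674e-11 · 5.428e+30 = 3.62265e+20 m³/s².
Kepler's third law: T = 2π √(a³ / GM).
Substituting a = 8.655e+11 m and GM = 3.62265e+20 m³/s²:
T = 2π √((8.655e+11)³ / 3.62265e+20) s
T ≈ 2.658e+08 s = 8.422 years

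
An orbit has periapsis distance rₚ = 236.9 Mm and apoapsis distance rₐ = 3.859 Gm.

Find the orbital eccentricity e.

Convert to SI: rₚ = 236.9 Mm = 2.369e+08 m; rₐ = 3.859 Gm = 3.859e+09 m.
e = (rₐ − rₚ) / (rₐ + rₚ).
e = (3.859e+09 − 2.369e+08) / (3.859e+09 + 2.369e+08) = 3.6221e+09 / 4.0959e+09 ≈ 0.8843.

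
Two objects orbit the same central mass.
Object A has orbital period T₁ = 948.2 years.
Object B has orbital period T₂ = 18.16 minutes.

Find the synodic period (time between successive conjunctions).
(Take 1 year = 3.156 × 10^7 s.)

Convert to SI: T₁ = 948.2 years = 2.99252e+10 s; T₂ = 18.16 minutes = 1089.6 s.
T_syn = |T₁ · T₂ / (T₁ − T₂)|.
T_syn = |2.99252e+10 · 1089.6 / (2.99252e+10 − 1089.6)| s ≈ 1090 s = 18.16 minutes.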